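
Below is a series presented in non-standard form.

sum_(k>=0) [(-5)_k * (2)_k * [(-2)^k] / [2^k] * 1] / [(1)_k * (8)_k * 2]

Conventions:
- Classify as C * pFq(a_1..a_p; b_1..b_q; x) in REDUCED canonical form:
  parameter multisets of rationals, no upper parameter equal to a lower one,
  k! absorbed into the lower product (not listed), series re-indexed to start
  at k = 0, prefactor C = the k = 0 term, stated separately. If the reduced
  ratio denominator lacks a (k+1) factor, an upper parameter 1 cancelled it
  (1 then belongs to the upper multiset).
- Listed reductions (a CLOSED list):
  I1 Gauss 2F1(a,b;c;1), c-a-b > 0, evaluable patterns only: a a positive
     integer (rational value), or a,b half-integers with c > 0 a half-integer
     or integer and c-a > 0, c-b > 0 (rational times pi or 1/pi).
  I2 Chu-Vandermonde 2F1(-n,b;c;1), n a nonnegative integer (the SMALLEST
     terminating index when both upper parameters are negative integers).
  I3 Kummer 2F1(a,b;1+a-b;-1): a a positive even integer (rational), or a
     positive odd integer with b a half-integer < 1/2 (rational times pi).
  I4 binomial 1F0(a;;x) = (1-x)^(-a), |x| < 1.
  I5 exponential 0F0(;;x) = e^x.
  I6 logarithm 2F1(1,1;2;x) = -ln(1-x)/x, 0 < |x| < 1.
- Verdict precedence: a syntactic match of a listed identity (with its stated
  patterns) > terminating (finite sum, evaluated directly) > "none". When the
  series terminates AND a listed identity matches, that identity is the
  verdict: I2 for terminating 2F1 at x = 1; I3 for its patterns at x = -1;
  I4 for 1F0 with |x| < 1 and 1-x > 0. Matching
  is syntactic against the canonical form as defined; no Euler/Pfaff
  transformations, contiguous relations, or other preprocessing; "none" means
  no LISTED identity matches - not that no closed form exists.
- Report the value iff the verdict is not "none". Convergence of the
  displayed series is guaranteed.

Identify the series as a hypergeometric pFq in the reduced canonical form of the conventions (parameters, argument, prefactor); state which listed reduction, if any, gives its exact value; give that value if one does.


First insight: t_0 being 1/2, (1)_k (C = 1/2) is k! itself.
Term ratio: r(k) = (-1) * (k-5) (k+2) / [(k+8) (k+1)] ; factor over Q: parameters, x = (-1), and C = 1/2.

Prefactor 1/2, argument -1: 2F1 with upper {-5, 2} over lower {8}. Verdict: Kummer (I3) applies (x = -1; c = 8 equals 1+a-b for upper {-5, 2}: listed pattern). Its exact value is 7/4.


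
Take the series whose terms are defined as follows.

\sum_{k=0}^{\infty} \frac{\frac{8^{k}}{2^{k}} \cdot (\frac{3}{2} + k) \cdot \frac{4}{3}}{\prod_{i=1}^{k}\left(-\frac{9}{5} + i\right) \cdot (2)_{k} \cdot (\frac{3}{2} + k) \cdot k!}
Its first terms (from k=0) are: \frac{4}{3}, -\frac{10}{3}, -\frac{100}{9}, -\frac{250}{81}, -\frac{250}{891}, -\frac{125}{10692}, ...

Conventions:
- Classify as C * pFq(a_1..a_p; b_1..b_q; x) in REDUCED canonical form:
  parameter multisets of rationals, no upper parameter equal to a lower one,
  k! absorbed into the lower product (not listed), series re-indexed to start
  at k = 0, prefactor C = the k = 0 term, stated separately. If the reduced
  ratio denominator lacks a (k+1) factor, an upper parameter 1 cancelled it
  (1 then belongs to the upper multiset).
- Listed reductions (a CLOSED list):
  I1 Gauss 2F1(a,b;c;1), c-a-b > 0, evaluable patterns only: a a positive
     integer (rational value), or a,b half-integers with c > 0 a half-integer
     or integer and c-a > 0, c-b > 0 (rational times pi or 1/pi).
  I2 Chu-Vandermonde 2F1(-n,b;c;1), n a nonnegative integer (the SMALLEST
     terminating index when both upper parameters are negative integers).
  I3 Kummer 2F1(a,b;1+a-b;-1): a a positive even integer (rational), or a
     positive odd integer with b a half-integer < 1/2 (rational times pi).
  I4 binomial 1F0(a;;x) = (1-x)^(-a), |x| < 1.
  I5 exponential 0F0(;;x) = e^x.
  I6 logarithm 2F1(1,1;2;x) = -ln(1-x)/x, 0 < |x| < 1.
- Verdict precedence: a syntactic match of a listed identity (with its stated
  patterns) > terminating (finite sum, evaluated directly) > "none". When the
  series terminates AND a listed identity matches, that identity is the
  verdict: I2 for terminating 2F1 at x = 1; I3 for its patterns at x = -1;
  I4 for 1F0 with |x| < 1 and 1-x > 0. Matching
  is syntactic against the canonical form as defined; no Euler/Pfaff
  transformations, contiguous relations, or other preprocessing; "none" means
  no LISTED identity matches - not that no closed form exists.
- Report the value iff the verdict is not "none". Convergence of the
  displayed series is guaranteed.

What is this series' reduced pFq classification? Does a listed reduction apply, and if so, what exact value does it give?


With C = \frac{4}{3}: the canonical form is 0F2(-; -\frac{4}{5}, 2; 4). Verdict: none. Every listed pattern misses the 0F2 form at 4, upper {-}.

First insight: with t_0 = \frac{4}{3}, the lower running product (C = 4/3, x = 4) is a rising factorial.
Step ratio: r(k) = 4 * 1 / [(k-\frac{4}{5}) (k+2) (k+1)] ; factor over Q: parameters, x = 4, and C = \frac{4}{3}.


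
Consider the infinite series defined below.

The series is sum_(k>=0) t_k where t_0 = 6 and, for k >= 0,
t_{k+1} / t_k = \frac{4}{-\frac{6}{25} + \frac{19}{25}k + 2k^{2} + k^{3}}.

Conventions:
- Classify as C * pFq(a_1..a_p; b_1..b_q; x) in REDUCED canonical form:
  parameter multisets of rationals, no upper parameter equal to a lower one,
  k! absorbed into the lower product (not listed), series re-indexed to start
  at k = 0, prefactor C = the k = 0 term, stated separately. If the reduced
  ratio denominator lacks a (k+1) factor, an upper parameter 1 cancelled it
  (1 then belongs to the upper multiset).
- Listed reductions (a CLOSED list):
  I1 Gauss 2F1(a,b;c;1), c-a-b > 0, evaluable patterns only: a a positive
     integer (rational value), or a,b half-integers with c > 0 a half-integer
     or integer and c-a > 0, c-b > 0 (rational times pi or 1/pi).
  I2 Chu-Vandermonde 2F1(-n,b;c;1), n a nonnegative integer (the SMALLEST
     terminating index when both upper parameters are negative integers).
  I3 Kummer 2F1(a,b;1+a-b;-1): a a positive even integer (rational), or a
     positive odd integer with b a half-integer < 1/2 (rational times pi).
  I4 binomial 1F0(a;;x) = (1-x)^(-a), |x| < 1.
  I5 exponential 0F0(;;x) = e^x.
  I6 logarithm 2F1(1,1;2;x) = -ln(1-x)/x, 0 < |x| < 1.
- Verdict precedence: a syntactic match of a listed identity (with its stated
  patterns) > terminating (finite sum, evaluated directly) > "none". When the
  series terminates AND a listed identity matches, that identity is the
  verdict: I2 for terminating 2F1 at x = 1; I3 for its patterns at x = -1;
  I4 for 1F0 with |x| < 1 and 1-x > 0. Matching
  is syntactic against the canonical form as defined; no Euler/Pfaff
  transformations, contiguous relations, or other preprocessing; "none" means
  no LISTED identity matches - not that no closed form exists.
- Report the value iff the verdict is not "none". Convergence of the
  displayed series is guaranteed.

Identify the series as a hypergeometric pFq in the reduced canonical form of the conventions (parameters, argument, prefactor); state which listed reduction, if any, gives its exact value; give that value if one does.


At argument 4: a 0F2 with upper {-}, lower {-\frac{1}{5}, \frac{6}{5}}, scaled by C = 6. Verdict: none - this 0F2 at x = 4 matches no listed pattern, and upper {-} holds no stopper.

Structural cue: x = 4 and the expanded ratio factors over Q; C = 6, x = 4, roots give parameters.
Term ratio: r(k) = 4 * 1 / [(k-\frac{1}{5}) (k+\frac{6}{5}) (k+1)] - rational in k. x = 4; t_0 = 6; negate the roots.


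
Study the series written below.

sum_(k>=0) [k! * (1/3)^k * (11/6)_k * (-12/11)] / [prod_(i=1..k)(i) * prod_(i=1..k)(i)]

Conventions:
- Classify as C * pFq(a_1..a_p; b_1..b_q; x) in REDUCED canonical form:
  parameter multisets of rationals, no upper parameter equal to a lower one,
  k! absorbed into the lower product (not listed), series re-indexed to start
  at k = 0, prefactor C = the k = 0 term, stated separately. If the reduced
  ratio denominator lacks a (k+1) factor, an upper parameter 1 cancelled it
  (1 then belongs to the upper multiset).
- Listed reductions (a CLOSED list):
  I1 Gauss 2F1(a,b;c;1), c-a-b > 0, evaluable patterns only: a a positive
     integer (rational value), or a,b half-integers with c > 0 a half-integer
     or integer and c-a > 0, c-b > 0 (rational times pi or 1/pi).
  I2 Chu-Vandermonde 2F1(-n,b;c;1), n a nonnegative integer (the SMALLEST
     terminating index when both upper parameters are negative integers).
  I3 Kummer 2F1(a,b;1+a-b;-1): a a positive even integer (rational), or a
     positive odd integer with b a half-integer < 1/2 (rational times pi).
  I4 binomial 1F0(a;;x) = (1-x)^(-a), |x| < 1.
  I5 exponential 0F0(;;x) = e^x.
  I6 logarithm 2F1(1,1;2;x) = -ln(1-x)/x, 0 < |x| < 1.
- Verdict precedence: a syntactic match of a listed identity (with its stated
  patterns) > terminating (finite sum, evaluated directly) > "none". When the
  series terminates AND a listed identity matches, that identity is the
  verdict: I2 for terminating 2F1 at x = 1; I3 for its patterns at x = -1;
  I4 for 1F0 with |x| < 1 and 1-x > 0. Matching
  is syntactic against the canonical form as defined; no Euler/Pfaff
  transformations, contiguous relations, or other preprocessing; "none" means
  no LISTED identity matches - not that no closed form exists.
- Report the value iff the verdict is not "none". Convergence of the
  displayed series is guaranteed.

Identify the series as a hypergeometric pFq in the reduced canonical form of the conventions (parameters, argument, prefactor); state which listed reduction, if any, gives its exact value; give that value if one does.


At argument 1/3: a 1F0 with upper {11/6}, lower {-}, scaled by C = -12/11. Verdict at x = 1/3: the binomial series (I4) matches (the 1F0 binomial series: exponent -11/6, x = 1/3). Value: (-12/11) * (2/3)^(-11/6).

Key step: from the first term -12/11: the lower running product (prefactor -12/11) is a rising factorial.
Adjacent-term ratio: r(k) = (1/3) * (k+11/6) / [(k+1)] - rational; roots negated = parameters, x = (1/3), C = -12/11.


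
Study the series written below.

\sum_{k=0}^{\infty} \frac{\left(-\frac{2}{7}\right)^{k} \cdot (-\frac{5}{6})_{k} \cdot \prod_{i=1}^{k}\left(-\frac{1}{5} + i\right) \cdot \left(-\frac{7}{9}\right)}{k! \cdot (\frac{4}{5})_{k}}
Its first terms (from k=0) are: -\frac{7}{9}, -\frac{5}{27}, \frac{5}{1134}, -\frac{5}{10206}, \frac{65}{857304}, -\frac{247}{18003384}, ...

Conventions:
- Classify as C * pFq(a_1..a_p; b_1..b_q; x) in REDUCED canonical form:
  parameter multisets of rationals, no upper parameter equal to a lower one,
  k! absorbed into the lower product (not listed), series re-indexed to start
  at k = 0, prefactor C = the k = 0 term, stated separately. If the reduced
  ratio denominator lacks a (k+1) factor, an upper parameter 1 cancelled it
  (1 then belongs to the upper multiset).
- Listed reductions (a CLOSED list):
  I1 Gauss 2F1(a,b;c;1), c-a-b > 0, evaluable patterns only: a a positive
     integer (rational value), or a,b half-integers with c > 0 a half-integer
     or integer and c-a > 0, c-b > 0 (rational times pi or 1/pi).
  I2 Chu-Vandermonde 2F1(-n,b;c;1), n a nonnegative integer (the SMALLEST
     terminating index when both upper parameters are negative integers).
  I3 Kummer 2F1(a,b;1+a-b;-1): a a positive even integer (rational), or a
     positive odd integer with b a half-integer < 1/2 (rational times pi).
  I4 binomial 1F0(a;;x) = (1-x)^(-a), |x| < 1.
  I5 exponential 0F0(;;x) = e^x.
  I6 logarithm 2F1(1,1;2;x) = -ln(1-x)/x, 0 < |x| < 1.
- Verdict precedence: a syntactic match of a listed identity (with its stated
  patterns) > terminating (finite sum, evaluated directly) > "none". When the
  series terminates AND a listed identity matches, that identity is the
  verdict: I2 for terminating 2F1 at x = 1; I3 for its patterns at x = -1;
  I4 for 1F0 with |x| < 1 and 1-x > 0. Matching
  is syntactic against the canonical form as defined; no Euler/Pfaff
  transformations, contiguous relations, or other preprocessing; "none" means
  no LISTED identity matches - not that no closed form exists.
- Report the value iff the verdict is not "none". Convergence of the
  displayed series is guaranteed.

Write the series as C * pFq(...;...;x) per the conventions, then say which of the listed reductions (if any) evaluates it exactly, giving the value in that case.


Key observation: t_0 being -\frac{7}{9}, the parameter 4/5 appears in both the upper and lower lists and cancels.
Term ratio: r(k) = -\frac{2}{7} * (k-\frac{5}{6}) / [(k+1)] - rational in k. x = -\frac{2}{7}; t_0 = -\frac{7}{9}; negate the roots.

This is -\frac{7}{9} * 1F0(-\frac{5}{6}; -; -\frac{2}{7}) in reduced canonical form. Verdict: the I4 binomial reduction applies (the 1F0 binomial series: exponent 5/6, x = -\frac{2}{7}). Its exact value is \left(-\frac{7}{9}\right) \cdot \left(\frac{9}{7}\right)^{\frac{5}{6}}.


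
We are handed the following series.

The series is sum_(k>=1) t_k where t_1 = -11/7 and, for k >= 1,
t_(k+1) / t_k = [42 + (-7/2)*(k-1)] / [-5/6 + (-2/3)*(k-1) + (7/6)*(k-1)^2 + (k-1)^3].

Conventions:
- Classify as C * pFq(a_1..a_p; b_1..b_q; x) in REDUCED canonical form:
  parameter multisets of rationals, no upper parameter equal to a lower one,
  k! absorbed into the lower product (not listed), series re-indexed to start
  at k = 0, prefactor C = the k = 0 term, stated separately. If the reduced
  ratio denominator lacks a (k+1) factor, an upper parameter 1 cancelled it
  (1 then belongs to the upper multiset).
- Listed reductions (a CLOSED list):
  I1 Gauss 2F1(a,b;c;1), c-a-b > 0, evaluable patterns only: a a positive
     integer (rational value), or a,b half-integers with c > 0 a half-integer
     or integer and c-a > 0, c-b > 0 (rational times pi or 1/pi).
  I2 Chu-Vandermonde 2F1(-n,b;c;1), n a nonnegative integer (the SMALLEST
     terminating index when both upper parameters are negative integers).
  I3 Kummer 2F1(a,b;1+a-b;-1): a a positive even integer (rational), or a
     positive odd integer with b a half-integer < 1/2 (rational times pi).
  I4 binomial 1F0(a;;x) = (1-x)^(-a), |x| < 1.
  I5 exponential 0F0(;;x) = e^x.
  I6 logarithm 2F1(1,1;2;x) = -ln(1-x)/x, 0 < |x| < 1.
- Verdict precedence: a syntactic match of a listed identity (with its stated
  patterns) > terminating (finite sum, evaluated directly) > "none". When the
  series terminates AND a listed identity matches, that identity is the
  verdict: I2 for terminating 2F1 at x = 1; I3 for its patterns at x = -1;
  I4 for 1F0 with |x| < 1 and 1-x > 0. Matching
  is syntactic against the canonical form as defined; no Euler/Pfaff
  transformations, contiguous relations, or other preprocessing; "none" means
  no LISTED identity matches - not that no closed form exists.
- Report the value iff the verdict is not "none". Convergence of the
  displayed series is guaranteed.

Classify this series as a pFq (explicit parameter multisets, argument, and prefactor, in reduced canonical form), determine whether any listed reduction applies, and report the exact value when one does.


At argument -7/2: a 1F2 with upper {-12}, lower {-5/6, 1}, scaled by C = -11/7. Verdict: terminating - the sum ends at index 12 because -12 is a negative integer; exact evaluation follows. Value: 7236324088680434811631/183104646524800000.

First insight: x = (-7/2) and factor the ratio over Q (prefactor -11/7): negated roots = parameters.
Step ratio: r(k) = (-7/2) * (k-12) / [(k-5/6) (k+1) (k+1)] - rational; roots negated = parameters, x = (-7/2), C = -11/7.


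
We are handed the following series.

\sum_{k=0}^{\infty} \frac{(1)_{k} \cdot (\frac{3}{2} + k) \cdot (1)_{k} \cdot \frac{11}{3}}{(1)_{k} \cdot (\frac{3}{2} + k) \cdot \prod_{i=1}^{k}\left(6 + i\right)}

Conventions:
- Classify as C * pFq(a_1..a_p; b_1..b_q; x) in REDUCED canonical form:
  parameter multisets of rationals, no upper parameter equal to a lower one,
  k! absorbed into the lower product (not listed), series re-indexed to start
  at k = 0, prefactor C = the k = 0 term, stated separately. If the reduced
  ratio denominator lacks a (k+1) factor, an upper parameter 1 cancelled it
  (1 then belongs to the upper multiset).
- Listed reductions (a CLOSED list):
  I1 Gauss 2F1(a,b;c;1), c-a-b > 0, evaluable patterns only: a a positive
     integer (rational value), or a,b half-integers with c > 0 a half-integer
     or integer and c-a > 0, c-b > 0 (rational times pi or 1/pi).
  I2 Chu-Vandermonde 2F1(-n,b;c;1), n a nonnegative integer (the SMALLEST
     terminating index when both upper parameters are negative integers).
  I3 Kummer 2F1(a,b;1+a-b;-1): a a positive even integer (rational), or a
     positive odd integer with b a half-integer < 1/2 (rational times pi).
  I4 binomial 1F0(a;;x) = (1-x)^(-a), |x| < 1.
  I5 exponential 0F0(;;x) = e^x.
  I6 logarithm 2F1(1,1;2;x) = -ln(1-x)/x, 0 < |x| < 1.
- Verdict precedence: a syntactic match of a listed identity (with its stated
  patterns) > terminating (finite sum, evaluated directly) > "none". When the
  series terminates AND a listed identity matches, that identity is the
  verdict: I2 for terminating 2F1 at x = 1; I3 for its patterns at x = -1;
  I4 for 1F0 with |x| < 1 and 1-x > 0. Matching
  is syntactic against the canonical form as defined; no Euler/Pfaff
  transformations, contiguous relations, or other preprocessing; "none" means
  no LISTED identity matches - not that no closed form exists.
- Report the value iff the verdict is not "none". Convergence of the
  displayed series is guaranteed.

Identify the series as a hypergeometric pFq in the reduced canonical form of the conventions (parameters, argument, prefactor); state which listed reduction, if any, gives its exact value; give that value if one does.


Reduced: x = 1, 2F1, upper = {1, 1}, lower = {7}, C = \frac{11}{3}. Verdict (x = 1): Gauss (I1, integer-parameter pattern) applies (x = 1: the Gamma ratio telescopes since c-a-b = 5 > 0 and a = 1 in Z>0). Sum: \frac{22}{5}.

Structural cue: x = 1 and the factor k + 3/2 cancels (top and bottom), leaving C = 11/3, x = 1.
Term ratio: r(k) = 1 * (k+1) (k+1) / [(k+7) (k+1)] - rational in k. x = 1; t_0 = \frac{11}{3}; negate the roots.


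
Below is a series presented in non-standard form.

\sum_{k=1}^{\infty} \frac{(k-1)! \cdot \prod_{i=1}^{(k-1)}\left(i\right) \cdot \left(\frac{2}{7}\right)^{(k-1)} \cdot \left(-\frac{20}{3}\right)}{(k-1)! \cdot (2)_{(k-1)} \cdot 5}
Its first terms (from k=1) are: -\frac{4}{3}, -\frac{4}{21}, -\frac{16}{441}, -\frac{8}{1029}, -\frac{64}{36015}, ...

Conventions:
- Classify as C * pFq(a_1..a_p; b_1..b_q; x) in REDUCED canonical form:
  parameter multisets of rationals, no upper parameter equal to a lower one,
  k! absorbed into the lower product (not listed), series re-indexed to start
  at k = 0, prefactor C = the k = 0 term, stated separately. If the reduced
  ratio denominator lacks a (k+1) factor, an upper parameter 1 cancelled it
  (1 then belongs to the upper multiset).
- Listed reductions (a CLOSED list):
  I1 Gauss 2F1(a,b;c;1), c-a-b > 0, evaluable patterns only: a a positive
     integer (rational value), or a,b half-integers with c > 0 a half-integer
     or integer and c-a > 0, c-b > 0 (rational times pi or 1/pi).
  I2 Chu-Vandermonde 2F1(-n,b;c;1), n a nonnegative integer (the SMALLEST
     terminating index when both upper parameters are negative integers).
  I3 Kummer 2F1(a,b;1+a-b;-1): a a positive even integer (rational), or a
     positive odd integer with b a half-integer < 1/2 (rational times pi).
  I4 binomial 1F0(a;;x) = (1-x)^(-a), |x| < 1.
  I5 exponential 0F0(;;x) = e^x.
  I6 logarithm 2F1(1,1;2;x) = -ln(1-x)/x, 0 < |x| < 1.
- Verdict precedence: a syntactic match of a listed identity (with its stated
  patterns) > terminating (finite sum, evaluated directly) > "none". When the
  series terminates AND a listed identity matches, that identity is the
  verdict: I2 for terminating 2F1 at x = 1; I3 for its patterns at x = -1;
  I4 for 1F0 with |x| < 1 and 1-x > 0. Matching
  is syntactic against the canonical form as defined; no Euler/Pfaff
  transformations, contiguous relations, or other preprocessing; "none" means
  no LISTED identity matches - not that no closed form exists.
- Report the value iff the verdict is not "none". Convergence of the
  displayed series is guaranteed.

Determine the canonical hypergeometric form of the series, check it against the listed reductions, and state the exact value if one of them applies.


The series (x = \frac{2}{7}) is 2F1: upper {1, 1}, lower {2}, prefactor -\frac{4}{3}. Verdict (x = \frac{2}{7}): logarithm (I6) applies (the logarithm: parameters (1,1;2), x = \frac{2}{7}). Value: \frac{14}{3} \cdot \ln\left(\frac{5}{7}\right).

Key observation: t_0 being -\frac{4}{3}, the running product (prefactor -4/3) telescopes to a rising factorial.
Adjacent-term ratio: r(k) = \frac{2}{7} * (k+1) (k+1) / [(k+2) (k+1)] - rational in k. x = \frac{2}{7}; t_0 = -\frac{4}{3}; negate the roots.


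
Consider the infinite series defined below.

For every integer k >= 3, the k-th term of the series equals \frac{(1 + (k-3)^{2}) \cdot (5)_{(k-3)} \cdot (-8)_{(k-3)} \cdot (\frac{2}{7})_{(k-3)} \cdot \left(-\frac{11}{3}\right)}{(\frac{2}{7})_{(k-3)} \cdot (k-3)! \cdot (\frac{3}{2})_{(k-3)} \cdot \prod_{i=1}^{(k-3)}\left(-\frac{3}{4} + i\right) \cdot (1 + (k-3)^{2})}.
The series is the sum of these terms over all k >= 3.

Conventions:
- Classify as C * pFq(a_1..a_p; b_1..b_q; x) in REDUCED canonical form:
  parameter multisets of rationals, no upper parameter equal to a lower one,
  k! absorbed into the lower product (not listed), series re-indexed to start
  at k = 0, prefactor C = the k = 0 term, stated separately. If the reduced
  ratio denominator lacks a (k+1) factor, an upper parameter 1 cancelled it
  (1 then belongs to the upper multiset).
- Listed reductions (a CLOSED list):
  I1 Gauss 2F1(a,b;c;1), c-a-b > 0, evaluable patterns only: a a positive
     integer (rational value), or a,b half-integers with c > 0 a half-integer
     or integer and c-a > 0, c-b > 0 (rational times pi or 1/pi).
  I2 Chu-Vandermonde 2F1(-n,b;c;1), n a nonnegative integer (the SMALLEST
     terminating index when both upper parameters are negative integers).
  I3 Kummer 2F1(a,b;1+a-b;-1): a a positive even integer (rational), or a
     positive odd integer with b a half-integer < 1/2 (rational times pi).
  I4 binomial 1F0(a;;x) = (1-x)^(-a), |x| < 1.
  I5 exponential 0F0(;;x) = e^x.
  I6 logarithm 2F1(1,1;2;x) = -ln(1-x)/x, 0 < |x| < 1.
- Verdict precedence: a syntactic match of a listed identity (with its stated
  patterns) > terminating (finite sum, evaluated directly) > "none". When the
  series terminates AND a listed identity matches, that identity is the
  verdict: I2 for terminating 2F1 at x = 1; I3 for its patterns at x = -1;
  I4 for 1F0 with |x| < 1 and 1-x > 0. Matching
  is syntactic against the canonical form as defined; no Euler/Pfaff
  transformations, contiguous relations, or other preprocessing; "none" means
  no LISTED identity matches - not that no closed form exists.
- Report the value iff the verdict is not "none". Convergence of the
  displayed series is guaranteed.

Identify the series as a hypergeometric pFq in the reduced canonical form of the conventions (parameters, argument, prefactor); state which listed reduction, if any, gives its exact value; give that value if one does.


The series (x = 1) is 2F2: upper {-8, 5}, lower {\frac{1}{4}, \frac{3}{2}}, prefactor -\frac{11}{3}. Verdict: terminating. With -8 upstairs the series is a 9-term polynomial sum; evaluated term by term. Its exact value is \frac{8645821956689}{100386570375}.

The tell: with t_0 = -\frac{11}{3}, the lower running product (C = -11/3) is a rising factorial.
Term ratio: r(k) = 1 * (k-8) (k+5) / [(k+\frac{1}{4}) (k+\frac{3}{2}) (k+1)] - poly over poly, x = 1 from leading terms; C = -\frac{11}{3} at k = 0.


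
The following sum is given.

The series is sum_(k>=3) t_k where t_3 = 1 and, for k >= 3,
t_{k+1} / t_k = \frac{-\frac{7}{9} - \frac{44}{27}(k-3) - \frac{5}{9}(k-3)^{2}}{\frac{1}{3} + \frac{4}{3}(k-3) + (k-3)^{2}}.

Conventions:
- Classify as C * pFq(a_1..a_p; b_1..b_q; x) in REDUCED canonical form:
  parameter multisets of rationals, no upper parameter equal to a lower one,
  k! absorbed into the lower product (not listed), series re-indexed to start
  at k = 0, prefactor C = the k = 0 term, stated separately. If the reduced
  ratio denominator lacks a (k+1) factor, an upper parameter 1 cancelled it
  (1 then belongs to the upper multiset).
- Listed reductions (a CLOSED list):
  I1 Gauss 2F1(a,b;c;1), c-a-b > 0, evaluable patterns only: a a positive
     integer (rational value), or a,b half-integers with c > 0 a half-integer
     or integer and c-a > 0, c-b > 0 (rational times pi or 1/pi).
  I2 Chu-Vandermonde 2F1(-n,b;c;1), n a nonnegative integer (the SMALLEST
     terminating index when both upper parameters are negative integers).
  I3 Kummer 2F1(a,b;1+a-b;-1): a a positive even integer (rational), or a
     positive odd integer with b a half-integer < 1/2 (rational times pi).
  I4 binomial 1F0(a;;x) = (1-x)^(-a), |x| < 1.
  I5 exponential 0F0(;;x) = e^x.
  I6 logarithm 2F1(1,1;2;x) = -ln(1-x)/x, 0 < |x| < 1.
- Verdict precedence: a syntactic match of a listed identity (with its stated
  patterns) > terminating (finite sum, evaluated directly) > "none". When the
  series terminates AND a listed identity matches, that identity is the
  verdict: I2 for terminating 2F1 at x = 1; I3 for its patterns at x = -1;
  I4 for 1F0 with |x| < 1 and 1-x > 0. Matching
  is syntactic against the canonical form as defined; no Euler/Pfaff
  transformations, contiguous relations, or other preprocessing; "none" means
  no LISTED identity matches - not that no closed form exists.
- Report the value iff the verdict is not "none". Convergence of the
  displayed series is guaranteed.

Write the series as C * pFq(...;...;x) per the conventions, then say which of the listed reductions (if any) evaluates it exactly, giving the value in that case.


At argument -\frac{5}{9}: a 2F1 with upper {\frac{3}{5}, \frac{7}{3}}, lower {\frac{1}{3}}, scaled by C = 1. Verdict: none (x = -\frac{5}{9}): each listed identity misses the multisets {\frac{3}{5}, \frac{7}{3}} ; {\frac{1}{3}}.

The tell: with t_0 = 1, roots of the ratio polynomials (C = 1, x = -5/9) are the negated parameters.
Adjacent-term ratio: r(k) = -\frac{5}{9} * (k+\frac{3}{5}) (k+\frac{7}{3}) / [(k+\frac{1}{3}) (k+1)] ; factor over Q: parameters, x = -\frac{5}{9}, and C = 1.


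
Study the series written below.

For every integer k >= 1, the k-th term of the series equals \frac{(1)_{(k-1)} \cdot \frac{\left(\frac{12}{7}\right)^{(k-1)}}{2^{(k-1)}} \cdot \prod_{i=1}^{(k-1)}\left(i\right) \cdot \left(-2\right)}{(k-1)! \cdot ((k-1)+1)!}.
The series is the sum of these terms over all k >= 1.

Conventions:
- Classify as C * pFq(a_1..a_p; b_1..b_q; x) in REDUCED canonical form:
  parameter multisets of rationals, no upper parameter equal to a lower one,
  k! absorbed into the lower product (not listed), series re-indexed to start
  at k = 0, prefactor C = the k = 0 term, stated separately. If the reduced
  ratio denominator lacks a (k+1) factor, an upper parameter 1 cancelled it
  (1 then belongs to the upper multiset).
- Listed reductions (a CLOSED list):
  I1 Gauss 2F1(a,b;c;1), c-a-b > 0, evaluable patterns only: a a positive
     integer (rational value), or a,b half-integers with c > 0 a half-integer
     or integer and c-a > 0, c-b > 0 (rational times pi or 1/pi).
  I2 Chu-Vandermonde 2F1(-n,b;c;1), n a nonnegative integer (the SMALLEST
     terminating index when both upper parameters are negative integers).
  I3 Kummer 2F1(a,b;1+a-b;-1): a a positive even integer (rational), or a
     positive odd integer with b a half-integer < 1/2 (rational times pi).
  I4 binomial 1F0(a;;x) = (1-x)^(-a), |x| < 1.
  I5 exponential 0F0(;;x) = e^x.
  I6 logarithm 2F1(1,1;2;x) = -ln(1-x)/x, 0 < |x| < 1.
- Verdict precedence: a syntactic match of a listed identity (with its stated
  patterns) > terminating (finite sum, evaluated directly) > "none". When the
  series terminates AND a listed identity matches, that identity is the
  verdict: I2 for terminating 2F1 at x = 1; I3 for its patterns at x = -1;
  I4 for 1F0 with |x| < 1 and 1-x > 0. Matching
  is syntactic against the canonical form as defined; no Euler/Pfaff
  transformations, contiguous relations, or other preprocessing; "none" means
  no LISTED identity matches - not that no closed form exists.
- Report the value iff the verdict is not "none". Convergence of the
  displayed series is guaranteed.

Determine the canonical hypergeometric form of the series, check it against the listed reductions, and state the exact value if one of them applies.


Key observation: t_0 being -2, the two k-th powers (prefactor -2) combine into one argument.
Step ratio: r(k) = \frac{6}{7} * (k+1) (k+1) / [(k+2) (k+1)] - rational; roots negated = parameters, x = \frac{6}{7}, C = -2.

With C = -2: the canonical form is 2F1(1, 1; 2; \frac{6}{7}). Verdict: the I6 logarithm reduction fires (the logarithm: parameters (1,1;2), x = \frac{6}{7}). Exact value: \frac{7}{3} \cdot \ln\left(\frac{1}{7}\right).


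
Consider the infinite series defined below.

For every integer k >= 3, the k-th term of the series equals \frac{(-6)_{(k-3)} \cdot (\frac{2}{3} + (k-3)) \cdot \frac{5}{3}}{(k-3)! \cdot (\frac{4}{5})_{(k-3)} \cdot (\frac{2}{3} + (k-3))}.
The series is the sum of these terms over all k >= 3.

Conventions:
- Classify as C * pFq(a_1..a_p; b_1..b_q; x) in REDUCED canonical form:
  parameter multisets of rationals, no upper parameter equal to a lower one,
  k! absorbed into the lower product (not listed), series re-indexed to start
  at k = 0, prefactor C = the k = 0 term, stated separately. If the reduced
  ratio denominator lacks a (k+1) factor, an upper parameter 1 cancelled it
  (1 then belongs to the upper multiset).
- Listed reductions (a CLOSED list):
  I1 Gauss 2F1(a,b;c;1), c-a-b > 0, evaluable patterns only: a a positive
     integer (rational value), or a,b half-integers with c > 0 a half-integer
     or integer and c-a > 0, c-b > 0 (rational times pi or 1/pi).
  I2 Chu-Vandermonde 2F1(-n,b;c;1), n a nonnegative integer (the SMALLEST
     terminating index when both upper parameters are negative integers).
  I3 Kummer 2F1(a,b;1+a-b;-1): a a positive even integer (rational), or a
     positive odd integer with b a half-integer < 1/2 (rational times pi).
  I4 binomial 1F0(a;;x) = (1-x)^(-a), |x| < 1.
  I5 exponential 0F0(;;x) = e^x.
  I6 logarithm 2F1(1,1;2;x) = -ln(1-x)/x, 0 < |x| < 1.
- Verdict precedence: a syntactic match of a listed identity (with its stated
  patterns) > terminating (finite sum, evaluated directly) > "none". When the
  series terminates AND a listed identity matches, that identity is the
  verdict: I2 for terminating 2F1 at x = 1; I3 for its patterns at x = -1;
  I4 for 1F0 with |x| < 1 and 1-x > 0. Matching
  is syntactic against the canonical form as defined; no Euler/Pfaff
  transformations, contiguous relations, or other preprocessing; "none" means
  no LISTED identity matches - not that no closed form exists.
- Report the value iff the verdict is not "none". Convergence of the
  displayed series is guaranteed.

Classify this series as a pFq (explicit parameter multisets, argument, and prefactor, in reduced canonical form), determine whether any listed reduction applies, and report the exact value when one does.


This is \frac{5}{3} * 1F1(-6; \frac{4}{5}; 1) in reduced canonical form. Verdict: terminating - no listed pattern fits, but -6 in the upper list cuts the series at k = 6; direct evaluation. Exact value: -\frac{252355}{1052352}.

Structural cue: t_0 being \frac{5}{3}, k + 2/3 divides numerator and denominator alike; C = 5/3 after cancelling.
Consecutive-term ratio: r(k) = 1 * (k-6) / [(k+\frac{4}{5}) (k+1)] - poly over poly, x = 1 from leading terms; C = \frac{5}{3} at k = 0.


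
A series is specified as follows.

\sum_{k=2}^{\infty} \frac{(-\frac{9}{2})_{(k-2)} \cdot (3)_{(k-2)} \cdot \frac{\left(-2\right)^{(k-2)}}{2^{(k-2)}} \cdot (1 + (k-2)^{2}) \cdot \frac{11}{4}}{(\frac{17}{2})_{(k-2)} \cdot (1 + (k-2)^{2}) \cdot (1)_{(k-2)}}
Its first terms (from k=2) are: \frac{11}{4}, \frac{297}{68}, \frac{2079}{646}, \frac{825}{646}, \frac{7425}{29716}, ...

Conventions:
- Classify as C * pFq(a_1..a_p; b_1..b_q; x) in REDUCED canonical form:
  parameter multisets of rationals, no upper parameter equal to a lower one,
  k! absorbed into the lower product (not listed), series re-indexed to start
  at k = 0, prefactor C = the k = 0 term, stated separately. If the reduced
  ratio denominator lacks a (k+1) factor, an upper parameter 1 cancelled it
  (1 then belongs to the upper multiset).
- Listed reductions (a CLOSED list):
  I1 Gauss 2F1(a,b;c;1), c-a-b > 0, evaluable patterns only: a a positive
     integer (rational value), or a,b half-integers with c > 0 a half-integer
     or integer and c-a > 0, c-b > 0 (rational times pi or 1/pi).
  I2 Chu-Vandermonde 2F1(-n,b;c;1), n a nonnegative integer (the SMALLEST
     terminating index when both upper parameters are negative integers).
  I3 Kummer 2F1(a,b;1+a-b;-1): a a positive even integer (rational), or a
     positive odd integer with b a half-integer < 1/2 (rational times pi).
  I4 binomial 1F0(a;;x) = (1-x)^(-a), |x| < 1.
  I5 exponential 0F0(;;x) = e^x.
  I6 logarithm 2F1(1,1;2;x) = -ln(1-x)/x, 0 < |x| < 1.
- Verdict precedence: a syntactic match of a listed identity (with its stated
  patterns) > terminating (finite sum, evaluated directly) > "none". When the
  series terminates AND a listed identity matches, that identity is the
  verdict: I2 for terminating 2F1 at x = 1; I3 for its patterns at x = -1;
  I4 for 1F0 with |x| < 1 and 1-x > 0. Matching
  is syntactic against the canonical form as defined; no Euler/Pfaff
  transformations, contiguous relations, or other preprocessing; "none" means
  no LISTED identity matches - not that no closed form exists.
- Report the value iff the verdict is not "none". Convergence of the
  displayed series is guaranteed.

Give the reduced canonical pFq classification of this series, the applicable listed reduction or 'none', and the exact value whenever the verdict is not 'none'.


Canonical form: C = \frac{11}{4} times 2F1 with upper {-\frac{9}{2}, 3}, lower {\frac{17}{2}}, x = -1. Verdict: this is Kummer (I3) (x = -1; c = \frac{17}{2} equals 1+a-b for upper {-\frac{9}{2}, 3}: listed pattern). Exact value: \frac{495495}{131072} \cdot \pi.

First insight: t_0 being \frac{11}{4}, striking the common factor k^2 + 1 reduces the term (C = 11/4).
Ratio: r(k) = -1 * (k-\frac{9}{2}) (k+3) / [(k+\frac{17}{2}) (k+1)] - rational in k, leading ratio -1; with t_0 = \frac{11}{4}, classification follows.


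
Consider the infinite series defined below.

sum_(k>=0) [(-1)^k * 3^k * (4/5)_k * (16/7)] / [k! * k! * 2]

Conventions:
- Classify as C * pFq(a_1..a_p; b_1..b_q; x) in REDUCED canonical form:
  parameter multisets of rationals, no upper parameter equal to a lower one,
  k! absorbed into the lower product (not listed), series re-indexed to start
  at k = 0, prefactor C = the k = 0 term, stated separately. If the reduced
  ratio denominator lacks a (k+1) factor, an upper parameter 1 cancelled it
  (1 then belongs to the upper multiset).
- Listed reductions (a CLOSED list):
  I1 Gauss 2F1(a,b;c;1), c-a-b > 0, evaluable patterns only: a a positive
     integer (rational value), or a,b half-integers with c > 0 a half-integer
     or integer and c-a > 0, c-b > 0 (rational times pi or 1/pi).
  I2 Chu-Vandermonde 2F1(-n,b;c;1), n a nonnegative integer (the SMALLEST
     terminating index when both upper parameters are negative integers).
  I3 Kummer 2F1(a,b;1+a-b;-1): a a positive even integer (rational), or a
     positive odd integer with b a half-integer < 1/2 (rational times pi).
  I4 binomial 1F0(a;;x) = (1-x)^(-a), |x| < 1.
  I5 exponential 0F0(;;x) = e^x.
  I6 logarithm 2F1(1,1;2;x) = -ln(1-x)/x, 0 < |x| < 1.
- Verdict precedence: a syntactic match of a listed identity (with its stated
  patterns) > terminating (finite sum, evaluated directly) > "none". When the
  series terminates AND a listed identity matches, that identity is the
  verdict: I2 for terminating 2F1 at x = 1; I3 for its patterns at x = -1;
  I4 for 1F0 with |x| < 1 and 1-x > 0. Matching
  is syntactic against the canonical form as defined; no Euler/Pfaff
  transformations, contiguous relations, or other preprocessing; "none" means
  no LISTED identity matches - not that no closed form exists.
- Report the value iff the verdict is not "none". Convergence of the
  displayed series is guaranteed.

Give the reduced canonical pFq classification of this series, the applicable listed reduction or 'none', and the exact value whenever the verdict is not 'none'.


Structural cue: t_0 = 8/7 here, and the denominator's factorial ratio (prefactor 8/7) is a lower Pochhammer.
Ratio: r(k) = (-3) * (k+4/5) / [(k+1) (k+1)] - rational in k, leading ratio (-3); with t_0 = 8/7, classification follows.

x = -3 here; the reduced form reads 1F1, upper {4/5}, lower {1}, C = 8/7. Verdict: none - this 1F1 at x = -3 matches no listed pattern, and upper {4/5} holds no stopper.


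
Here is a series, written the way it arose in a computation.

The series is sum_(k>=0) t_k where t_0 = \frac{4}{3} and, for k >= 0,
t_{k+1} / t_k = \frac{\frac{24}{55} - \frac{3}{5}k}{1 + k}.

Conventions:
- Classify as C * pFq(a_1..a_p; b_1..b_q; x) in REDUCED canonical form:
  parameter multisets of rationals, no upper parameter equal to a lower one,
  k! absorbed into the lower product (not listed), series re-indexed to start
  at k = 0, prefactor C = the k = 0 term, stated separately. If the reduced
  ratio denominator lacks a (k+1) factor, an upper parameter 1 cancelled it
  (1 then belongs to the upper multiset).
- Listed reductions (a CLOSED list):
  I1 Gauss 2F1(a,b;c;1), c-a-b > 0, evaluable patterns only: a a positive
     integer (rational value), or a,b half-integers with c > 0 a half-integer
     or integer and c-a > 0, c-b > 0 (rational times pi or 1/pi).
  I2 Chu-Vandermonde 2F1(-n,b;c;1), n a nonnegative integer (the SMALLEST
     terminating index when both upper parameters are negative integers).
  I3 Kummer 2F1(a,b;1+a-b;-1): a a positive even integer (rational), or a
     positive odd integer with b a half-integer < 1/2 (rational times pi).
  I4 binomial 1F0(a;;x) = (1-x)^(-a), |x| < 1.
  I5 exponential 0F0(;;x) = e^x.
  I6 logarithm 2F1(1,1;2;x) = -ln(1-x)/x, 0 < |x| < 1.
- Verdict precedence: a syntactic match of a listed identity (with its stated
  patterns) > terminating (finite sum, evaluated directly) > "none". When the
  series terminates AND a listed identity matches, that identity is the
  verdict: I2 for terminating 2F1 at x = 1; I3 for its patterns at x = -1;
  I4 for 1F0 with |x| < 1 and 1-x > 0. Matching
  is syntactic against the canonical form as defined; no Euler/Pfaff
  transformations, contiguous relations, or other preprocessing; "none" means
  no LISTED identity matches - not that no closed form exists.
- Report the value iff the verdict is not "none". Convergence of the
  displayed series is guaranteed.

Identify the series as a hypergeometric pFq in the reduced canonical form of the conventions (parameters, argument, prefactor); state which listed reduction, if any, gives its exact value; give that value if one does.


Classification (C = \frac{4}{3}): 1F0 with upper {-\frac{8}{11}}, lower {-}, argument x = -\frac{3}{5}. Verdict at x = -\frac{3}{5}: the I4 binomial reduction matches (the 1F0 binomial series: exponent 8/11, x = -\frac{3}{5}). Hence: \frac{4}{3} \cdot \left(\frac{8}{5}\right)^{\frac{8}{11}}.

The tell: x = -\frac{3}{5} and roots of the ratio polynomials (C = 4/3) are the negated parameters.
Ratio: r(k) = -\frac{3}{5} * (k-\frac{8}{11}) / [(k+1)] - poly over poly, x = -\frac{3}{5} from leading terms; C = \frac{4}{3} at k = 0.


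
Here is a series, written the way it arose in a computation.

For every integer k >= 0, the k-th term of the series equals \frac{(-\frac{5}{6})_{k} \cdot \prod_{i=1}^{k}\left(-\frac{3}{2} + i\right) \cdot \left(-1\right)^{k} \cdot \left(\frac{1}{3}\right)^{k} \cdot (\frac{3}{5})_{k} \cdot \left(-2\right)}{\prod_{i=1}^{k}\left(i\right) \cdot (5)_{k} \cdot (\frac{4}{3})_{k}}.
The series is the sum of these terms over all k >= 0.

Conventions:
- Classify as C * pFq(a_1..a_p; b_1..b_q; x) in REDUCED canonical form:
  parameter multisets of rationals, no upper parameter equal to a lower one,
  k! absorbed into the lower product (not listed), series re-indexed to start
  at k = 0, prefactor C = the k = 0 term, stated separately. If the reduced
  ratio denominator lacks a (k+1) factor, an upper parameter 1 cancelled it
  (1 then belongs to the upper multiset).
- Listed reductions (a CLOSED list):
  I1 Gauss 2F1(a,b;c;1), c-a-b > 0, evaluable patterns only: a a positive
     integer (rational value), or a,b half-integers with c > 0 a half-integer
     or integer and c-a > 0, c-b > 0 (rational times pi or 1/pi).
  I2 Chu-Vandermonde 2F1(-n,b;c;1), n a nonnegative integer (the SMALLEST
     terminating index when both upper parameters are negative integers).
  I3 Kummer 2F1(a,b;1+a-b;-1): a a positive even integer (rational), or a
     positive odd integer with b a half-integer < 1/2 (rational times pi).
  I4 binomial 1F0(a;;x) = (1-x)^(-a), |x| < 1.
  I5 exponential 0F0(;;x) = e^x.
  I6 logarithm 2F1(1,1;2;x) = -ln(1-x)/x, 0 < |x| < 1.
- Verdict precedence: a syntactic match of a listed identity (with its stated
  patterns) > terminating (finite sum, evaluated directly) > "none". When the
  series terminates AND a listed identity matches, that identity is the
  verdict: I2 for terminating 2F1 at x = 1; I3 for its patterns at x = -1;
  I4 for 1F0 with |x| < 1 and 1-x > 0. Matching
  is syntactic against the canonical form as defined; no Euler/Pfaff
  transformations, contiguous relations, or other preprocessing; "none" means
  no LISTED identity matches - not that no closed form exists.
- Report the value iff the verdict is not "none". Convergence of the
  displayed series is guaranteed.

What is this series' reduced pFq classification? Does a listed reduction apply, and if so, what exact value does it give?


Key observation: x = -\frac{1}{3} and the product of the first k integers (C = -2) is k!.
Adjacent-term ratio: r(k) = -\frac{1}{3} * (k-\frac{5}{6}) (k-\frac{1}{2}) (k+\frac{3}{5}) / [(k+\frac{4}{3}) (k+5) (k+1)] - rational; roots negated = parameters, x = -\frac{1}{3}, C = -2.

The series (x = -\frac{1}{3}) is 3F2: upper {-\frac{5}{6}, -\frac{1}{2}, \frac{3}{5}}, lower {\frac{4}{3}, 5}, prefactor -2. Verdict: none - this 3F2 at x = -\frac{1}{3} matches no listed pattern, and upper {-\frac{5}{6}, -\frac{1}{2}, \frac{3}{5}} holds no stopper.
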